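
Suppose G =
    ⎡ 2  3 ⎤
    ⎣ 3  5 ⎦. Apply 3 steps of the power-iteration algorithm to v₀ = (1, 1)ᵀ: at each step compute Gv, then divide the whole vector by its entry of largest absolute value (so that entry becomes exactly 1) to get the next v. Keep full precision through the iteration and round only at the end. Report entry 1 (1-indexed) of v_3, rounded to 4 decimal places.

0.6180

Gv0 = (5.00000, 8.00000); divide by 8.00000 → v1 = (0.62500, 1.00000)
Gv1 = (4.25000, 6.87500); divide by 6.87500 → v2 = (0.61818, 1.00000)
Gv2 = (4.23636, 6.85455); divide by 6.85455 → v3 = (0.61804, 1.00000)
Requested entry of v3: 233/377 = 0.6180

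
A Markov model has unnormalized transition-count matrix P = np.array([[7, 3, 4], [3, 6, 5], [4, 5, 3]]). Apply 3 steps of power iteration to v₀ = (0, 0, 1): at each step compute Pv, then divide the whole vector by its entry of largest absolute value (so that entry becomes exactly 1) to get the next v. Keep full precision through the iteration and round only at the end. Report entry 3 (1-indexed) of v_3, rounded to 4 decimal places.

0.8653

Pv0 = (4.00000, 5.00000, 3.00000); divide by 5.00000 → v1 = (0.80000, 1.00000, 0.60000)
Pv1 = (11.00000, 11.40000, 10.00000); divide by 11.40000 → v2 = (0.96491, 1.00000, 0.87719)
Pv2 = (13.26316, 13.28070, 11.49123); divide by 13.28070 → v3 = (0.99868, 1.00000, 0.86526)
Requested entry of v3: 655/757 = 0.8653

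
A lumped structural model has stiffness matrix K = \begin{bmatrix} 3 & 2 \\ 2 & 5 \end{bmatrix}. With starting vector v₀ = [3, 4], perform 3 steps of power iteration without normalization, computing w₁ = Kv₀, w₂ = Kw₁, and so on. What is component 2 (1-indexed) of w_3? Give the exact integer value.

w1 = Kv₀ = (3·3 + 2·4; 2·3 + 5·4) = (17, 26)
w2 = Kw1 = (3·17 + 2·26; 2·17 + 5·26) = (103, 164)
w3 = Kw2 = (637, 1026)
The requested component of w3 is 1026.

1026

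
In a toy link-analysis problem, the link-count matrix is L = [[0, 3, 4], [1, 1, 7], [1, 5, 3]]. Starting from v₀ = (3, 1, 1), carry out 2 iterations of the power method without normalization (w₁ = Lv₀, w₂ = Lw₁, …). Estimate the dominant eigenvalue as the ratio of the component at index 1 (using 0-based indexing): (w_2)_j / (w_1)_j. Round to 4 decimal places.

w1 = Lv₀ = (7, 11, 11)
w2 = Lw1 = (77, 95, 95)
Ratio at component: 95 / 11 = 8.6364

λ ≈ 8.6364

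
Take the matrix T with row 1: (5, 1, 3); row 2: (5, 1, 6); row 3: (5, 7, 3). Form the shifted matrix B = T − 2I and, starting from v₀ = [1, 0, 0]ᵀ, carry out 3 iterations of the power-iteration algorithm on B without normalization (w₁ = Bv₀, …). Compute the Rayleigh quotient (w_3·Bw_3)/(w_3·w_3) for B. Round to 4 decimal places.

B = T − 2I has rows (3, 1, 3); (5, -1, 6); (5, 7, 1)
w1 = Bv₀ = (3, 5, 5)
w2 = Bw1 = (29, 40, 55)
w3 = Bw2 = (292, 435, 480)
Bw3 = (2751, 3905, 4985)
w3·Bw3 = 4894767; w3·w3 = 504889; μ ≈ 4894767/504889 = 9.6947

9.6947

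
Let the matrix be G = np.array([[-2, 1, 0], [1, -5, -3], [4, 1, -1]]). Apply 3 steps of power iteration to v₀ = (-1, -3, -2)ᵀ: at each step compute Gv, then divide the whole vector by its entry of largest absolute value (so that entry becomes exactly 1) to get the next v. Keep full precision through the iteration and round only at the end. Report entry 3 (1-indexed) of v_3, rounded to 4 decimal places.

Gv0 = (-1.00000, 20.00000, -5.00000); divide by 20.00000 → v1 = (-0.05000, 1.00000, -0.25000)
Gv1 = (1.10000, -4.30000, 1.05000); divide by -4.30000 → v2 = (-0.25581, 1.00000, -0.24419)
Gv2 = (1.51163, -4.52326, 0.22093); divide by -4.52326 → v3 = (-0.33419, 1.00000, -0.04884)
Requested entry of v3: -19/389 = -0.0488

-0.0488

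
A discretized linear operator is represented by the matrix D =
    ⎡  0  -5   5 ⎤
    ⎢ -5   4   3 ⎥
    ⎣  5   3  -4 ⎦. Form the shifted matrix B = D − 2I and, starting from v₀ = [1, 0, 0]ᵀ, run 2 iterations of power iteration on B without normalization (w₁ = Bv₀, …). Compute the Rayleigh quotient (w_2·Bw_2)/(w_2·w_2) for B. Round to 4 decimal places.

-10.7496

B = D − 2I has rows (-2, -5, 5); (-5, 2, 3); (5, 3, -6)
w1 = Bv₀ = ((-2)·1 + (-5)·0 + 5·0; (-5)·1 + 2·0 + 3·0; 5·1 + 3·0 + (-6)·0) = (-2, -5, 5)
w2 = Bw1 = ((-2)·(-2) + (-5)·(-5) + 5·5; (-5)·(-2) + 2·(-5) + 3·5; 5·(-2) + 3·(-5) + (-6)·5) = (54, 15, -55)
Bw2 = (-458, -405, 645)
w2·Bw2 = -66282; w2·w2 = 6166; μ ≈ -66282/6166 = -10.7496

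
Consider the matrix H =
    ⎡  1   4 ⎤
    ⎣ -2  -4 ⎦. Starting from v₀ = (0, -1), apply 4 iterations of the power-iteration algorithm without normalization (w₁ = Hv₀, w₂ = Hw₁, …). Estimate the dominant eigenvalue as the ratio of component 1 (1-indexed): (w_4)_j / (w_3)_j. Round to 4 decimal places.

w1 = Hv₀ = (1·0 + 4·(-1); (-2)·0 + (-4)·(-1)) = (-4, 4)
w2 = Hw1 = (1·(-4) + 4·4; (-2)·(-4) + (-4)·4) = (12, -8)
w3 = Hw2 = (-20, 8)
w4 = Hw3 = (12, 8)
Ratio at component: 12 / -20 = -0.6000

-0.6000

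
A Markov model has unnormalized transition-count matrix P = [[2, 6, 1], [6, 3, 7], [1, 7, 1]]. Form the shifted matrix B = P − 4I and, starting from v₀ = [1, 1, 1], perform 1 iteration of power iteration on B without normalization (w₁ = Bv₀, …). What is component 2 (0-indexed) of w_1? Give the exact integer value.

5

B = P − 4I has rows (-2, 6, 1); (6, -1, 7); (1, 7, -3)
w1 = Bv₀ = (5, 12, 5)
Requested component of w1: 5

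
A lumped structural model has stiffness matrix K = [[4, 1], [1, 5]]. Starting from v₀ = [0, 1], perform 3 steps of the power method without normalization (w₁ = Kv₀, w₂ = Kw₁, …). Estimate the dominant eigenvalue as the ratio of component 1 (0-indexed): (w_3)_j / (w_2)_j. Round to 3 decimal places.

λ ≈ 5.346

w1 = Kv₀ = (1, 5)
w2 = Kw1 = (9, 26)
w3 = Kw2 = (62, 139)
Ratio at component: 139 / 26 = 5.346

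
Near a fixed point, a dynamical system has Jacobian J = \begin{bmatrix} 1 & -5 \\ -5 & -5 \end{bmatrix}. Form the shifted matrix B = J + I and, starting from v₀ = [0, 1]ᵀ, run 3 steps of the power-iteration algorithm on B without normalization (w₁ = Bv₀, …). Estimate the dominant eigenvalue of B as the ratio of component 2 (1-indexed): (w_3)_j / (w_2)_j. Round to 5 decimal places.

B = J + I has rows (2, -5); (-5, -4)
w1 = Bv₀ = (2·0 + (-5)·1; (-5)·0 + (-4)·1) = (-5, -4)
w2 = Bw1 = (2·(-5) + (-5)·(-4); (-5)·(-5) + (-4)·(-4)) = (10, 41)
w3 = Bw2 = (-185, -214)
Ratio: -214/41 = -5.21951

-5.21951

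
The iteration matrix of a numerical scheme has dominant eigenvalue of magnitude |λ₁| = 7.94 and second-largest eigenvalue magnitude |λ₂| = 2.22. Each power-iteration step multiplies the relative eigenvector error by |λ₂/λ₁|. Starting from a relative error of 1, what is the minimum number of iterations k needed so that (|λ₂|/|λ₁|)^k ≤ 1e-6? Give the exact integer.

|λ₂/λ₁| = 2.22/7.94 = 0.27960
Need k ≥ ln(1e-6) / ln(0.27960) = -13.8155 / -1.2744 ≈ 10.841
Smallest integer k satisfying the bound: 11

11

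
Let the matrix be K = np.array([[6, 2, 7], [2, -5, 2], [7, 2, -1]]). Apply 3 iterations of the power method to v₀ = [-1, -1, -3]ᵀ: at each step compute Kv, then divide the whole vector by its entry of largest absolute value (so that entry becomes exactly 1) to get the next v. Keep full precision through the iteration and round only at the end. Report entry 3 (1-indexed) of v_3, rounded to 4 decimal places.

Kv0 = (-29.00000, -3.00000, -6.00000); divide by -29.00000 → v1 = (1.00000, 0.10345, 0.20690)
Kv1 = (7.65517, 1.89655, 7.00000); divide by 7.65517 → v2 = (1.00000, 0.24775, 0.91441)
Kv2 = (12.89640, 2.59009, 6.58108); divide by 12.89640 → v3 = (1.00000, 0.20084, 0.51030)
Requested entry of v3: -1461/-2863 = 0.5103

0.5103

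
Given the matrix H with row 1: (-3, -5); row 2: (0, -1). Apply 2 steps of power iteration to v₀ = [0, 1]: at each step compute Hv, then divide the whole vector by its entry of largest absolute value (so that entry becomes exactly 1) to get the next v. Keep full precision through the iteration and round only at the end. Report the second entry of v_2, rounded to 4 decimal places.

Hv0 = (-5.00000, -1.00000); divide by -5.00000 → v1 = (1.00000, 0.20000)
Hv1 = (-4.00000, -0.20000); divide by -4.00000 → v2 = (1.00000, 0.05000)
Requested entry of v2: 1/20 = 0.0500

0.0500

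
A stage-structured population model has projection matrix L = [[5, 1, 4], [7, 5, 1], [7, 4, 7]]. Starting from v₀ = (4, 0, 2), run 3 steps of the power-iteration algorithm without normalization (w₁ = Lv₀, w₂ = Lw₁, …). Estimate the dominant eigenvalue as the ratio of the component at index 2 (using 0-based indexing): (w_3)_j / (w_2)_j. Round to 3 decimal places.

13.423

w1 = Lv₀ = (28, 30, 42)
w2 = Lw1 = (338, 388, 610)
w3 = Lw2 = (4518, 4916, 8188)
Ratio at component: 8188 / 610 = 13.423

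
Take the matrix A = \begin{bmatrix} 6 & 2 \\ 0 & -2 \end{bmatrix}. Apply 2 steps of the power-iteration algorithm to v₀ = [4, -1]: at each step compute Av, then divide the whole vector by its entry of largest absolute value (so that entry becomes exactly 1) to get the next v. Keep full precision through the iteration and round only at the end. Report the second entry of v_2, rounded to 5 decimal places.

-0.02941

Av0 = (22.000000, 2.000000); divide by 22.000000 → v1 = (1.000000, 0.090909)
Av1 = (6.181818, -0.181818); divide by 6.181818 → v2 = (1.000000, -0.029412)
Requested entry of v2: -4/136 = -0.02941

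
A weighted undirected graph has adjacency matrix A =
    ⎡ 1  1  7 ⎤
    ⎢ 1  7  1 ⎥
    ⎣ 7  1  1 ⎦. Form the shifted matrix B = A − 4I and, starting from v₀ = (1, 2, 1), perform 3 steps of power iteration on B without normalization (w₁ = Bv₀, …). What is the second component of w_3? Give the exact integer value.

172

B = A − 4I has rows (-3, 1, 7); (1, 3, 1); (7, 1, -3)
w1 = Bv₀ = ((-3)·1 + 1·2 + 7·1; 1·1 + 3·2 + 1·1; 7·1 + 1·2 + (-3)·1) = (6, 8, 6)
w2 = Bw1 = ((-3)·6 + 1·8 + 7·6; 1·6 + 3·8 + 1·6; 7·6 + 1·8 + (-3)·6) = (32, 36, 32)
w3 = Bw2 = (164, 172, 164)
Requested component of w3: 172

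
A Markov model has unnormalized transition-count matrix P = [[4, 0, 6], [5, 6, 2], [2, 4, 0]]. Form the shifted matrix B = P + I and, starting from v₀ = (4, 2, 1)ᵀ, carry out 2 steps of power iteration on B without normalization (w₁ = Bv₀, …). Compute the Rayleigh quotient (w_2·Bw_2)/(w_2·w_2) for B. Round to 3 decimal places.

B = P + I has rows (5, 0, 6); (5, 7, 2); (2, 4, 1)
w1 = Bv₀ = (26, 36, 17)
w2 = Bw1 = (232, 416, 213)
Bw2 = (2438, 4498, 2341)
w2·Bw2 = 2935417; w2·w2 = 272249; μ ≈ 2935417/272249 = 10.782

10.782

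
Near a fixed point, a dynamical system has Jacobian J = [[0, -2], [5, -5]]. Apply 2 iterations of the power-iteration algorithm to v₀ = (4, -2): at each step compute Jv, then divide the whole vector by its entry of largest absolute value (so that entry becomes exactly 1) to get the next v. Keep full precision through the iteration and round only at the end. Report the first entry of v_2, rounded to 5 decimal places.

0.46154

Jv0 = (4.000000, 30.000000); divide by 30.000000 → v1 = (0.133333, 1.000000)
Jv1 = (-2.000000, -4.333333); divide by -4.333333 → v2 = (0.461538, 1.000000)
Requested entry of v2: -60/-130 = 0.46154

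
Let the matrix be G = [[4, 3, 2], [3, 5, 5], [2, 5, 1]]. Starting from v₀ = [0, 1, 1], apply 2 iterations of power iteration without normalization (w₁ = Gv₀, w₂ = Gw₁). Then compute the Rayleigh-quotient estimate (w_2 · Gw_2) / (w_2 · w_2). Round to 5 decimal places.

λ ≈ 10.40726

w1 = Gv₀ = (4·0 + 3·1 + 2·1; 3·0 + 5·1 + 5·1; 2·0 + 5·1 + 1·1) = (5, 10, 6)
w2 = Gw1 = (4·5 + 3·10 + 2·6; 3·5 + 5·10 + 5·6; 2·5 + 5·10 + 1·6) = (62, 95, 66)
Gw2 = (665, 991, 665)
w2·Gw2 = 62·665 + 95·991 + 66·665 = 179265; w2·w2 = 62·62 + 95·95 + 66·66 = 17225
λ ≈ 179265/17225 = 10.40726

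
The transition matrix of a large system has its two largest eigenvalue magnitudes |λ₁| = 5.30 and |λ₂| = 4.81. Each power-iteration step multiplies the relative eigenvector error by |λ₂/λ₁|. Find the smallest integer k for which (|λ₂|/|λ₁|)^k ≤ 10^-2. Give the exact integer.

48

|λ₂/λ₁| = 4.81/5.30 = 0.90755
Need k ≥ ln(10^-2) / ln(0.90755) = -4.6052 / -0.0970 ≈ 47.471
Smallest integer k satisfying the bound: 48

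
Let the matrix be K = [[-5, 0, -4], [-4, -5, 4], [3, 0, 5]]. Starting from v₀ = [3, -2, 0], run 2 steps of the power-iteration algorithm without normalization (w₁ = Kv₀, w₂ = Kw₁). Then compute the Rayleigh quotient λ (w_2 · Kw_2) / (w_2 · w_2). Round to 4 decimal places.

λ ≈ -6.2962

w1 = Kv₀ = ((-5)·3 + 0·(-2) + (-4)·0; (-4)·3 + (-5)·(-2) + 4·0; 3·3 + 0·(-2) + 5·0) = (-15, -2, 9)
w2 = Kw1 = ((-5)·(-15) + 0·(-2) + (-4)·9; (-4)·(-15) + (-5)·(-2) + 4·9; 3·(-15) + 0·(-2) + 5·9) = (39, 106, 0)
Kw2 = (-195, -686, 117)
w2·Kw2 = 39·(-195) + 106·(-686) + 0·117 = -80321; w2·w2 = 39·39 + 106·106 + 0·0 = 12757
λ ≈ -80321/12757 = -6.2962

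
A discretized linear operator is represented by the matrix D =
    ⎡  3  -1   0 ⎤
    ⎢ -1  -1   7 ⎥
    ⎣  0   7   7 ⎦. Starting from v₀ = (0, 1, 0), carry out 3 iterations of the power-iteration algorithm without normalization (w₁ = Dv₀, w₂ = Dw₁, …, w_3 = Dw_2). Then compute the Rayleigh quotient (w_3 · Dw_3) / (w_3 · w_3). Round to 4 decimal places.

w1 = Dv₀ = (-1, -1, 7)
w2 = Dw1 = (-2, 51, 42)
w3 = Dw2 = (-57, 245, 651)
Dw3 = (-416, 4369, 6272)
w3·Dw3 = (-57)·(-416) + 245·4369 + 651·6272 = 5177189; w3·w3 = (-57)·(-57) + 245·245 + 651·651 = 487075
λ ≈ 5177189/487075 = 10.6291

10.6291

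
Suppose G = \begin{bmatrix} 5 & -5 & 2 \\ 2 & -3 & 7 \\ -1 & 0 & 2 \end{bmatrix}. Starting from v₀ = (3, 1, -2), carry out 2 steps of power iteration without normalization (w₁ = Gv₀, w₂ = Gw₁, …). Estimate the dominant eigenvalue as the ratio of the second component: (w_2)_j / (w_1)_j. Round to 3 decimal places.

λ ≈ 0.364

w1 = Gv₀ = (6, -11, -7)
w2 = Gw1 = (71, -4, -20)
Ratio at component: -4 / -11 = 0.364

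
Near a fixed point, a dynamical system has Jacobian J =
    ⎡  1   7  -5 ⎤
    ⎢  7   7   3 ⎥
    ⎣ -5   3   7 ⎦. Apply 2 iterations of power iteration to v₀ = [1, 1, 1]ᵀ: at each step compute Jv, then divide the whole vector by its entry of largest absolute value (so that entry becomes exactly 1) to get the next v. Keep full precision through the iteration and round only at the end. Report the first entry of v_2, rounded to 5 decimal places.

0.62581

Jv0 = (3.000000, 17.000000, 5.000000); divide by 17.000000 → v1 = (0.176471, 1.000000, 0.294118)
Jv1 = (5.705882, 9.117647, 4.176471); divide by 9.117647 → v2 = (0.625806, 1.000000, 0.458065)
Requested entry of v2: 97/155 = 0.62581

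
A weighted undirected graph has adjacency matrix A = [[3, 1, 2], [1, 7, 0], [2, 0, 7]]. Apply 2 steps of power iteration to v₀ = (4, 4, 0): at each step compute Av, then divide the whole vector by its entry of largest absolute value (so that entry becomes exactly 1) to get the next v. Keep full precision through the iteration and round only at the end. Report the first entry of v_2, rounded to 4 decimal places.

0.4000

Av0 = (16.00000, 32.00000, 8.00000); divide by 32.00000 → v1 = (0.50000, 1.00000, 0.25000)
Av1 = (3.00000, 7.50000, 2.75000); divide by 7.50000 → v2 = (0.40000, 1.00000, 0.36667)
Requested entry of v2: 96/240 = 0.4000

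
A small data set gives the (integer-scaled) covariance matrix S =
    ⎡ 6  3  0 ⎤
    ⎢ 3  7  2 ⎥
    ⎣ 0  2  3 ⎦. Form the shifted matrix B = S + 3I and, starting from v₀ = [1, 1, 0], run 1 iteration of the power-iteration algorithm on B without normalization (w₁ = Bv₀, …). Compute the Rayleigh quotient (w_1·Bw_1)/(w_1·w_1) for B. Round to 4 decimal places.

12.7760

B = S + 3I has rows (9, 3, 0); (3, 10, 2); (0, 2, 6)
w1 = Bv₀ = (12, 13, 2)
Bw1 = (147, 170, 38)
w1·Bw1 = 4050; w1·w1 = 317; μ ≈ 4050/317 = 12.7760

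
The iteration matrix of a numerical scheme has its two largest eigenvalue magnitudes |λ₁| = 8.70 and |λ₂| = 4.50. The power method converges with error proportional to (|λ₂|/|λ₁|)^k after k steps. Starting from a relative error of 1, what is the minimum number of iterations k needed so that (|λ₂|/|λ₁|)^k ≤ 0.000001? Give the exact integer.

|λ₂/λ₁| = 4.50/8.70 = 0.51724
Need k ≥ ln(0.000001) / ln(0.51724) = -13.8155 / -0.6592 ≈ 20.957
Smallest integer k satisfying the bound: 21

21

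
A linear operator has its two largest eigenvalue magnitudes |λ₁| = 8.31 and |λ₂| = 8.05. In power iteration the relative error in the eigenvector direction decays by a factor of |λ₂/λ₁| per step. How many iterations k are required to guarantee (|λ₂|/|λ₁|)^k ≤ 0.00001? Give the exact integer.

363

|λ₂/λ₁| = 8.05/8.31 = 0.96871
Need k ≥ ln(0.00001) / ln(0.96871) = -11.5129 / -0.0318 ≈ 362.184
Smallest integer k satisfying the bound: 363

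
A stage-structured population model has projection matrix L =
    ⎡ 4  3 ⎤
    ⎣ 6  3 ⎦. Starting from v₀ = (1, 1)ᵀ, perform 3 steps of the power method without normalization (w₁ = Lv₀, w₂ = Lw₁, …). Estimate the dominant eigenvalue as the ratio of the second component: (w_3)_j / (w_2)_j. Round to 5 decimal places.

7.78261

w1 = Lv₀ = (4·1 + 3·1; 6·1 + 3·1) = (7, 9)
w2 = Lw1 = (4·7 + 3·9; 6·7 + 3·9) = (55, 69)
w3 = Lw2 = (427, 537)
Ratio at component: 537 / 69 = 7.78261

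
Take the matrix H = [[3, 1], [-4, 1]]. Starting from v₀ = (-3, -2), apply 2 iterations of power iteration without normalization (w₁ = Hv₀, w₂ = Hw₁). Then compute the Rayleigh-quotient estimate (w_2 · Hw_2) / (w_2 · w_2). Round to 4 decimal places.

2.3887

w1 = Hv₀ = (3·(-3) + 1·(-2); (-4)·(-3) + 1·(-2)) = (-11, 10)
w2 = Hw1 = (3·(-11) + 1·10; (-4)·(-11) + 1·10) = (-23, 54)
Hw2 = (-15, 146)
w2·Hw2 = (-23)·(-15) + 54·146 = 8229; w2·w2 = (-23)·(-23) + 54·54 = 3445
λ ≈ 8229/3445 = 2.3887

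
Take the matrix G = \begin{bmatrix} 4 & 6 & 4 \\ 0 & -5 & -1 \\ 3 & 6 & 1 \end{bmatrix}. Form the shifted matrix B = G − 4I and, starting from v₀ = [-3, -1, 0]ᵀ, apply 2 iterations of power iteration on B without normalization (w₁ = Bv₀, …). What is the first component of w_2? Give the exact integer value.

-6

B = G − 4I has rows (0, 6, 4); (0, -9, -1); (3, 6, -3)
w1 = Bv₀ = (0·(-3) + 6·(-1) + 4·0; 0·(-3) + (-9)·(-1) + (-1)·0; 3·(-3) + 6·(-1) + (-3)·0) = (-6, 9, -15)
w2 = Bw1 = (0·(-6) + 6·9 + 4·(-15); 0·(-6) + (-9)·9 + (-1)·(-15); 3·(-6) + 6·9 + (-3)·(-15)) = (-6, -66, 81)
Requested component of w2: -6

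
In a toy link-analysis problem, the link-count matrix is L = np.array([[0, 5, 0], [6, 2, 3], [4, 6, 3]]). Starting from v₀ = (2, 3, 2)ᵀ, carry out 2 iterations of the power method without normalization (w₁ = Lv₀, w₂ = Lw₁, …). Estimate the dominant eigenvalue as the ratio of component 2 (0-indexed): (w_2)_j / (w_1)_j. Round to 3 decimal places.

w1 = Lv₀ = (0·2 + 5·3 + 0·2; 6·2 + 2·3 + 3·2; 4·2 + 6·3 + 3·2) = (15, 24, 32)
w2 = Lw1 = (0·15 + 5·24 + 0·32; 6·15 + 2·24 + 3·32; 4·15 + 6·24 + 3·32) = (120, 234, 300)
Ratio at component: 300 / 32 = 9.375

9.375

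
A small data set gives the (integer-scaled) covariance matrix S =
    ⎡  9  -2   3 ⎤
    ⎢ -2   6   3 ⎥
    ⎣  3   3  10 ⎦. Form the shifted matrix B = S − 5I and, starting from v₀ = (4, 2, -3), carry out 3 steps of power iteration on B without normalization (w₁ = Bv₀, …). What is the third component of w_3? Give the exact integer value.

B = S − 5I has rows (4, -2, 3); (-2, 1, 3); (3, 3, 5)
w1 = Bv₀ = (4·4 + (-2)·2 + 3·(-3); (-2)·4 + 1·2 + 3·(-3); 3·4 + 3·2 + 5·(-3)) = (3, -15, 3)
w2 = Bw1 = (4·3 + (-2)·(-15) + 3·3; (-2)·3 + 1·(-15) + 3·3; 3·3 + 3·(-15) + 5·3) = (51, -12, -21)
w3 = Bw2 = (165, -177, 12)
Requested component of w3: 12

12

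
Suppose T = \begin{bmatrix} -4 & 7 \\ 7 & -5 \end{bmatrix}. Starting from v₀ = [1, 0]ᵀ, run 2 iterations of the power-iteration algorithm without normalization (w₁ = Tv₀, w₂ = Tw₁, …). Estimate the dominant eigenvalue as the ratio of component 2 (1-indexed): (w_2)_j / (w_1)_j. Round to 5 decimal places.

λ ≈ -9.00000

w1 = Tv₀ = ((-4)·1 + 7·0; 7·1 + (-5)·0) = (-4, 7)
w2 = Tw1 = ((-4)·(-4) + 7·7; 7·(-4) + (-5)·7) = (65, -63)
Ratio at component: -63 / 7 = -9.00000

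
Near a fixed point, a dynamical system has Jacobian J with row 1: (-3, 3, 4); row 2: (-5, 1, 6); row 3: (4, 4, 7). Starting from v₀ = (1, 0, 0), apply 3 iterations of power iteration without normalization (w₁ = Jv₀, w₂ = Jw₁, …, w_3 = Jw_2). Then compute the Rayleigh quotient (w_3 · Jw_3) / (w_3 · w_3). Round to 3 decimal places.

w1 = Jv₀ = ((-3)·1 + 3·0 + 4·0; (-5)·1 + 1·0 + 6·0; 4·1 + 4·0 + 7·0) = (-3, -5, 4)
w2 = Jw1 = ((-3)·(-3) + 3·(-5) + 4·4; (-5)·(-3) + 1·(-5) + 6·4; 4·(-3) + 4·(-5) + 7·4) = (10, 34, -4)
w3 = Jw2 = (56, -40, 148)
Jw3 = (304, 568, 1100)
w3·Jw3 = 56·304 + (-40)·568 + 148·1100 = 157104; w3·w3 = 56·56 + (-40)·(-40) + 148·148 = 26640
λ ≈ 157104/26640 = 5.897

λ ≈ 5.897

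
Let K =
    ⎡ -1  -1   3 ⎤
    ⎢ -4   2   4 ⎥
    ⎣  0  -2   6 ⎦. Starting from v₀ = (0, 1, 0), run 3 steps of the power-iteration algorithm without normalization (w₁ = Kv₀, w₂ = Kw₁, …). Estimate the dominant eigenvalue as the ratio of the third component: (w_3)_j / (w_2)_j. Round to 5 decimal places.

w1 = Kv₀ = ((-1)·0 + (-1)·1 + 3·0; (-4)·0 + 2·1 + 4·0; 0·0 + (-2)·1 + 6·0) = (-1, 2, -2)
w2 = Kw1 = ((-1)·(-1) + (-1)·2 + 3·(-2); (-4)·(-1) + 2·2 + 4·(-2); 0·(-1) + (-2)·2 + 6·(-2)) = (-7, 0, -16)
w3 = Kw2 = (-41, -36, -96)
Ratio at component: -96 / -16 = 6.00000

6.00000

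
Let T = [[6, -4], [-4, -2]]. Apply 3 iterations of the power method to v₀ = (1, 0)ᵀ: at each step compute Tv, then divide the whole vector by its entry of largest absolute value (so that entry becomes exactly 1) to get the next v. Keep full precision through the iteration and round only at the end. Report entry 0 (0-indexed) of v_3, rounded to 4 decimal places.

Tv0 = (6.00000, -4.00000); divide by 6.00000 → v1 = (1.00000, -0.66667)
Tv1 = (8.66667, -2.66667); divide by 8.66667 → v2 = (1.00000, -0.30769)
Tv2 = (7.23077, -3.38462); divide by 7.23077 → v3 = (1.00000, -0.46809)
Requested entry of v3: 376/376 = 1.0000

1.0000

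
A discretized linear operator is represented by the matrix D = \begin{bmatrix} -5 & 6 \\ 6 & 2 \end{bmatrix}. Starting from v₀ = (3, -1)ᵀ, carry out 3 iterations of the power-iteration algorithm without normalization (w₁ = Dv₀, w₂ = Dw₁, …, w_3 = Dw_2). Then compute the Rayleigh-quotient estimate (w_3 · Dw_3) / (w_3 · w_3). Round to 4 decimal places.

w1 = Dv₀ = ((-5)·3 + 6·(-1); 6·3 + 2·(-1)) = (-21, 16)
w2 = Dw1 = ((-5)·(-21) + 6·16; 6·(-21) + 2·16) = (201, -94)
w3 = Dw2 = (-1569, 1018)
Dw3 = (13953, -7378)
w3·Dw3 = (-1569)·13953 + 1018·(-7378) = -29403061; w3·w3 = (-1569)·(-1569) + 1018·1018 = 3498085
λ ≈ -29403061/3498085 = -8.4055

-8.4055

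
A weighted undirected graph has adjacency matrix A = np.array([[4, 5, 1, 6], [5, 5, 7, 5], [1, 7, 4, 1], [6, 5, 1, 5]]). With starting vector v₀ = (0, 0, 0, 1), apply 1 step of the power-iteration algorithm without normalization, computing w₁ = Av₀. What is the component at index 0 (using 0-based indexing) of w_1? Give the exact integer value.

w1 = Av₀ = (4·0 + 5·0 + 1·0 + 6·1; 5·0 + 5·0 + 7·0 + 5·1; 1·0 + 7·0 + 4·0 + 1·1; 6·0 + 5·0 + 1·0 + 5·1) = (6, 5, 1, 5)
The requested component of w1 is 6.

6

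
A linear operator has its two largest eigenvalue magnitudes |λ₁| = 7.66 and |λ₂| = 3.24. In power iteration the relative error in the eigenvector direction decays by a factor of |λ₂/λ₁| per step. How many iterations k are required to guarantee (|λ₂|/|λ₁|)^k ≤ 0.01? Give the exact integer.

6

|λ₂/λ₁| = 3.24/7.66 = 0.42298
Need k ≥ ln(0.01) / ln(0.42298) = -4.6052 / -0.8604 ≈ 5.352
Smallest integer k satisfying the bound: 6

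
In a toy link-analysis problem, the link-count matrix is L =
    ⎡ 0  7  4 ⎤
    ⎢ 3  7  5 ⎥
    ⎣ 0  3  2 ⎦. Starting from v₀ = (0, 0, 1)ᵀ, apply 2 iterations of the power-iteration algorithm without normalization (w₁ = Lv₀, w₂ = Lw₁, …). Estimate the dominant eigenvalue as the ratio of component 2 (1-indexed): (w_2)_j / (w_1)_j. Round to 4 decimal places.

w1 = Lv₀ = (0·0 + 7·0 + 4·1; 3·0 + 7·0 + 5·1; 0·0 + 3·0 + 2·1) = (4, 5, 2)
w2 = Lw1 = (0·4 + 7·5 + 4·2; 3·4 + 7·5 + 5·2; 0·4 + 3·5 + 2·2) = (43, 57, 19)
Ratio at component: 57 / 5 = 11.4000

11.4000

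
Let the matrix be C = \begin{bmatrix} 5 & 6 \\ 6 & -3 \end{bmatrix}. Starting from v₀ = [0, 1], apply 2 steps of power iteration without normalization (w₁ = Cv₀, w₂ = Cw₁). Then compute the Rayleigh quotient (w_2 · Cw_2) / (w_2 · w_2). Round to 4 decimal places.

λ ≈ 0.5187

w1 = Cv₀ = (5·0 + 6·1; 6·0 + (-3)·1) = (6, -3)
w2 = Cw1 = (5·6 + 6·(-3); 6·6 + (-3)·(-3)) = (12, 45)
Cw2 = (330, -63)
w2·Cw2 = 12·330 + 45·(-63) = 1125; w2·w2 = 12·12 + 45·45 = 2169
λ ≈ 1125/2169 = 0.5187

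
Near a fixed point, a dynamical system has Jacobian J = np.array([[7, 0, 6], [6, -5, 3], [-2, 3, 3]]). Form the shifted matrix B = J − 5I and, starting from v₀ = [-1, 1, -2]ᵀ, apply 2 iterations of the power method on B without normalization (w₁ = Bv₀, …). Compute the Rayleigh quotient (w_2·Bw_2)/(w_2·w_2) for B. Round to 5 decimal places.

B = J − 5I has rows (2, 0, 6); (6, -10, 3); (-2, 3, -2)
w1 = Bv₀ = (-14, -22, 9)
w2 = Bw1 = (26, 163, -56)
Bw2 = (-284, -1642, 549)
w2·Bw2 = -305774; w2·w2 = 30381; μ ≈ -305774/30381 = -10.06465

-10.06465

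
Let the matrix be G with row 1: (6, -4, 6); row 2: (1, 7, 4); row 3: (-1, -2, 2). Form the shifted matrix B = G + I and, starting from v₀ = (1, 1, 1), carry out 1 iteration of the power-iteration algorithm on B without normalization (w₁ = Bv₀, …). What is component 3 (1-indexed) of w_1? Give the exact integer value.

0

B = G + I has rows (7, -4, 6); (1, 8, 4); (-1, -2, 3)
w1 = Bv₀ = (7·1 + (-4)·1 + 6·1; 1·1 + 8·1 + 4·1; (-1)·1 + (-2)·1 + 3·1) = (9, 13, 0)
Requested component of w1: 0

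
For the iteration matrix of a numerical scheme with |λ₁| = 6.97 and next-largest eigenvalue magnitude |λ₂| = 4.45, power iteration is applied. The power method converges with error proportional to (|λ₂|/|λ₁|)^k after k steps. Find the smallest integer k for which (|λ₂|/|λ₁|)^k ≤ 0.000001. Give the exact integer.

31

|λ₂/λ₁| = 4.45/6.97 = 0.63845
Need k ≥ ln(0.000001) / ln(0.63845) = -13.8155 / -0.4487 ≈ 30.789
Smallest integer k satisfying the bound: 31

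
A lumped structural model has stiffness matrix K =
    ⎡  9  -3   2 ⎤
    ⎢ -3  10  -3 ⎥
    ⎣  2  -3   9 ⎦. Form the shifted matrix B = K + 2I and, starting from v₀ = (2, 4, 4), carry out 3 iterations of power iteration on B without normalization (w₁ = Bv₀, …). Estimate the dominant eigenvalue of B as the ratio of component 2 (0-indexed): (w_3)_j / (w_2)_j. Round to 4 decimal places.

B = K + 2I has rows (11, -3, 2); (-3, 12, -3); (2, -3, 11)
w1 = Bv₀ = (11·2 + (-3)·4 + 2·4; (-3)·2 + 12·4 + (-3)·4; 2·2 + (-3)·4 + 11·4) = (18, 30, 36)
w2 = Bw1 = (11·18 + (-3)·30 + 2·36; (-3)·18 + 12·30 + (-3)·36; 2·18 + (-3)·30 + 11·36) = (180, 198, 342)
w3 = Bw2 = (2070, 810, 3528)
Ratio: 3528/342 = 10.3158

10.3158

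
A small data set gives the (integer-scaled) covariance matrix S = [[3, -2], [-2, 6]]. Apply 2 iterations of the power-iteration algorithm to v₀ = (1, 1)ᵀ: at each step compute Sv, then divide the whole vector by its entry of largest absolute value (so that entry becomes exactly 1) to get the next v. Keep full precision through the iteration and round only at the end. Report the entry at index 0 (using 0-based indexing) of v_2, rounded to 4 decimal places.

-0.2273

Sv0 = (1.00000, 4.00000); divide by 4.00000 → v1 = (0.25000, 1.00000)
Sv1 = (-1.25000, 5.50000); divide by 5.50000 → v2 = (-0.22727, 1.00000)
Requested entry of v2: -5/22 = -0.2273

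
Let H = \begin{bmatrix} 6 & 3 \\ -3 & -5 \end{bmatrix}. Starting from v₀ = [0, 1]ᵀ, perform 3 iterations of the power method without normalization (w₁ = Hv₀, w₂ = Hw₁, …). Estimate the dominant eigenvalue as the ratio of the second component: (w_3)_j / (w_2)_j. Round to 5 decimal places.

w1 = Hv₀ = (6·0 + 3·1; (-3)·0 + (-5)·1) = (3, -5)
w2 = Hw1 = (6·3 + 3·(-5); (-3)·3 + (-5)·(-5)) = (3, 16)
w3 = Hw2 = (66, -89)
Ratio at component: -89 / 16 = -5.56250

λ ≈ -5.56250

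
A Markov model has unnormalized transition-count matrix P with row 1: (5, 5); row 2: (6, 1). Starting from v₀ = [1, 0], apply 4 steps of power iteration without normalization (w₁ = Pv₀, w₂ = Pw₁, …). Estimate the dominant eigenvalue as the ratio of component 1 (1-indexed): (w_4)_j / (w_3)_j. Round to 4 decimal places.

9.0220

w1 = Pv₀ = (5·1 + 5·0; 6·1 + 1·0) = (5, 6)
w2 = Pw1 = (5·5 + 5·6; 6·5 + 1·6) = (55, 36)
w3 = Pw2 = (455, 366)
w4 = Pw3 = (4105, 3096)
Ratio at component: 4105 / 455 = 9.0220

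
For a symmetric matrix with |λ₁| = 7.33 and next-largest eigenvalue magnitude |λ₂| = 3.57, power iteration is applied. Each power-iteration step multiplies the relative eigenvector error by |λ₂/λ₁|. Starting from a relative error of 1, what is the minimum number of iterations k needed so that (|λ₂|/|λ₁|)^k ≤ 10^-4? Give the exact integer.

13

|λ₂/λ₁| = 3.57/7.33 = 0.48704
Need k ≥ ln(10^-4) / ln(0.48704) = -9.2103 / -0.7194 ≈ 12.803
Smallest integer k satisfying the bound: 13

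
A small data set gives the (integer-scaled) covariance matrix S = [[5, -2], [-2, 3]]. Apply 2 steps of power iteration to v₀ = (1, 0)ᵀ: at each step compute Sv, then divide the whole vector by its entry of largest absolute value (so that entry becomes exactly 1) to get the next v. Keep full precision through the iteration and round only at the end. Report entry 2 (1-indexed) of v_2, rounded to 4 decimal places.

-0.5517

Sv0 = (5.00000, -2.00000); divide by 5.00000 → v1 = (1.00000, -0.40000)
Sv1 = (5.80000, -3.20000); divide by 5.80000 → v2 = (1.00000, -0.55172)
Requested entry of v2: -16/29 = -0.5517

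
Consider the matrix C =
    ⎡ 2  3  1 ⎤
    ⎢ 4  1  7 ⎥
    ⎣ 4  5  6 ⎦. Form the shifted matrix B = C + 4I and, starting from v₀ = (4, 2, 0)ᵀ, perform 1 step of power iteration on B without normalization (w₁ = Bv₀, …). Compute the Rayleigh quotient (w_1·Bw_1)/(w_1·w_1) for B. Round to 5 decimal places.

B = C + 4I has rows (6, 3, 1); (4, 5, 7); (4, 5, 10)
w1 = Bv₀ = (30, 26, 26)
Bw1 = (284, 432, 510)
w1·Bw1 = 33012; w1·w1 = 2252; μ ≈ 33012/2252 = 14.65897

μ ≈ 14.65897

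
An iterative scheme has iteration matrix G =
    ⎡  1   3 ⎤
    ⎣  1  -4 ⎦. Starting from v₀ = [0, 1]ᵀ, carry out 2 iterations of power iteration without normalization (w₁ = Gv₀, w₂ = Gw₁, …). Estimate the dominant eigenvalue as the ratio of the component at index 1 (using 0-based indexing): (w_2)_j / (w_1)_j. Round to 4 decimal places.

w1 = Gv₀ = (1·0 + 3·1; 1·0 + (-4)·1) = (3, -4)
w2 = Gw1 = (1·3 + 3·(-4); 1·3 + (-4)·(-4)) = (-9, 19)
Ratio at component: 19 / -4 = -4.7500

-4.7500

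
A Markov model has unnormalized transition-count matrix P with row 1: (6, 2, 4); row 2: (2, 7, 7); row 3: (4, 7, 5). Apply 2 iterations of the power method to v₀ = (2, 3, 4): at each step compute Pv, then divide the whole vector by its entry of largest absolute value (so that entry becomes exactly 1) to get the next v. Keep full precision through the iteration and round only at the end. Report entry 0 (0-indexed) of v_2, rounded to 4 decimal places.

0.6471

Pv0 = (34.00000, 53.00000, 49.00000); divide by 53.00000 → v1 = (0.64151, 1.00000, 0.92453)
Pv1 = (9.54717, 14.75472, 14.18868); divide by 14.75472 → v2 = (0.64706, 1.00000, 0.96164)
Requested entry of v2: 506/782 = 0.6471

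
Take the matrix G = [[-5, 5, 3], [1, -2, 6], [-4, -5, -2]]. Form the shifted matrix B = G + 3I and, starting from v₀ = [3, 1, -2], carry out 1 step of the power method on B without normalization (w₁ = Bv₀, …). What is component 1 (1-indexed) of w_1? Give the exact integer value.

-7

B = G + 3I has rows (-2, 5, 3); (1, 1, 6); (-4, -5, 1)
w1 = Bv₀ = (-7, -8, -19)
Requested component of w1: -7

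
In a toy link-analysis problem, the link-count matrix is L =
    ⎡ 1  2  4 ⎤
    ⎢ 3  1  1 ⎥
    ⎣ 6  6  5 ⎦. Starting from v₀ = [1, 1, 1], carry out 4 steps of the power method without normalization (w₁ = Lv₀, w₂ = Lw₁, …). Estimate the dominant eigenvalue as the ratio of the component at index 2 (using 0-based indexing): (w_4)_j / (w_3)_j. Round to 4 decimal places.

9.8448

w1 = Lv₀ = (1·1 + 2·1 + 4·1; 3·1 + 1·1 + 1·1; 6·1 + 6·1 + 5·1) = (7, 5, 17)
w2 = Lw1 = (1·7 + 2·5 + 4·17; 3·7 + 1·5 + 1·17; 6·7 + 6·5 + 5·17) = (85, 43, 157)
w3 = Lw2 = (799, 455, 1553)
w4 = Lw3 = (7921, 4405, 15289)
Ratio at component: 15289 / 1553 = 9.8448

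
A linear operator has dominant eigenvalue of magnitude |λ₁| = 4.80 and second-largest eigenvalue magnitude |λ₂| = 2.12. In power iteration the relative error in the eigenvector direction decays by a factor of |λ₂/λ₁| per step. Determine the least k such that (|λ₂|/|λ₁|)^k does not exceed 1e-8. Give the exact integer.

|λ₂/λ₁| = 2.12/4.80 = 0.44167
Need k ≥ ln(1e-8) / ln(0.44167) = -18.4207 / -0.8172 ≈ 22.541
Smallest integer k satisfying the bound: 23

23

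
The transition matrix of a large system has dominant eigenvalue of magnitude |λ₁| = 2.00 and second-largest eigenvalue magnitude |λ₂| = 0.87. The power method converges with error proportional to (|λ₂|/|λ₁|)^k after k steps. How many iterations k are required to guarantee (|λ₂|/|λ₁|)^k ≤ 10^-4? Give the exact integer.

12

|λ₂/λ₁| = 0.87/2.00 = 0.43500
Need k ≥ ln(10^-4) / ln(0.43500) = -9.2103 / -0.8324 ≈ 11.065
Smallest integer k satisfying the bound: 12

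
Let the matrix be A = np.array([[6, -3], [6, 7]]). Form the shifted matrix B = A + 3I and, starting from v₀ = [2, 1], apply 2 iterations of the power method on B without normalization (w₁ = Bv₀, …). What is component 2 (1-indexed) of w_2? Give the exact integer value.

B = A + 3I has rows (9, -3); (6, 10)
w1 = Bv₀ = (9·2 + (-3)·1; 6·2 + 10·1) = (15, 22)
w2 = Bw1 = (9·15 + (-3)·22; 6·15 + 10·22) = (69, 310)
Requested component of w2: 310

310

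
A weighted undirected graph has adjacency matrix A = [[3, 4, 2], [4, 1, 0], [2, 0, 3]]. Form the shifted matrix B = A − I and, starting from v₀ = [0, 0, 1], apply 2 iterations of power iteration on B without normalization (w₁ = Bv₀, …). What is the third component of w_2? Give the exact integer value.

B = A − I has rows (2, 4, 2); (4, 0, 0); (2, 0, 2)
w1 = Bv₀ = (2·0 + 4·0 + 2·1; 4·0 + 0·0 + 0·1; 2·0 + 0·0 + 2·1) = (2, 0, 2)
w2 = Bw1 = (2·2 + 4·0 + 2·2; 4·2 + 0·0 + 0·2; 2·2 + 0·0 + 2·2) = (8, 8, 8)
Requested component of w2: 8

8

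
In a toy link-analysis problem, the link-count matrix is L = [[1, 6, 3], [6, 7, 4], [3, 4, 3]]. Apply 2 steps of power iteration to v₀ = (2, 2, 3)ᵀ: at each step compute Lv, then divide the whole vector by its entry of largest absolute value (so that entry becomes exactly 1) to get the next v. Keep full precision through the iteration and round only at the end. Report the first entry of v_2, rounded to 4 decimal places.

0.6452

Lv0 = (23.00000, 38.00000, 23.00000); divide by 38.00000 → v1 = (0.60526, 1.00000, 0.60526)
Lv1 = (8.42105, 13.05263, 7.63158); divide by 13.05263 → v2 = (0.64516, 1.00000, 0.58468)
Requested entry of v2: 320/496 = 0.6452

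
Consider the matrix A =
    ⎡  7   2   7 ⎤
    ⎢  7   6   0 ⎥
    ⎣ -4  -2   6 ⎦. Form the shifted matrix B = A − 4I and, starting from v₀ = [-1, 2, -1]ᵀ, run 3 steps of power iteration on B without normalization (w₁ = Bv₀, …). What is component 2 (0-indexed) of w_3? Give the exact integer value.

B = A − 4I has rows (3, 2, 7); (7, 2, 0); (-4, -2, 2)
w1 = Bv₀ = (3·(-1) + 2·2 + 7·(-1); 7·(-1) + 2·2 + 0·(-1); (-4)·(-1) + (-2)·2 + 2·(-1)) = (-6, -3, -2)
w2 = Bw1 = (3·(-6) + 2·(-3) + 7·(-2); 7·(-6) + 2·(-3) + 0·(-2); (-4)·(-6) + (-2)·(-3) + 2·(-2)) = (-38, -48, 26)
w3 = Bw2 = (-28, -362, 300)
Requested component of w3: 300

300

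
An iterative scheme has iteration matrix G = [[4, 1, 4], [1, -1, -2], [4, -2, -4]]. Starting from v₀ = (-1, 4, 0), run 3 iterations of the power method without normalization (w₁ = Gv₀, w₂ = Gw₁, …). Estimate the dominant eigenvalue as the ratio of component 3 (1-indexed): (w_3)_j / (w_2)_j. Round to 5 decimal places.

λ ≈ -8.65517

w1 = Gv₀ = (4·(-1) + 1·4 + 4·0; 1·(-1) + (-1)·4 + (-2)·0; 4·(-1) + (-2)·4 + (-4)·0) = (0, -5, -12)
w2 = Gw1 = (4·0 + 1·(-5) + 4·(-12); 1·0 + (-1)·(-5) + (-2)·(-12); 4·0 + (-2)·(-5) + (-4)·(-12)) = (-53, 29, 58)
w3 = Gw2 = (49, -198, -502)
Ratio at component: -502 / 58 = -8.65517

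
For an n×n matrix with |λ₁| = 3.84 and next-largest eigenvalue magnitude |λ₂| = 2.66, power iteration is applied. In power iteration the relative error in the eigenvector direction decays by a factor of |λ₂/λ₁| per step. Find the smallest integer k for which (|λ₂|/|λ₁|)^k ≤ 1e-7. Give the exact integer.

44

|λ₂/λ₁| = 2.66/3.84 = 0.69271
Need k ≥ ln(1e-7) / ln(0.69271) = -16.1181 / -0.3671 ≈ 43.901
Smallest integer k satisfying the bound: 44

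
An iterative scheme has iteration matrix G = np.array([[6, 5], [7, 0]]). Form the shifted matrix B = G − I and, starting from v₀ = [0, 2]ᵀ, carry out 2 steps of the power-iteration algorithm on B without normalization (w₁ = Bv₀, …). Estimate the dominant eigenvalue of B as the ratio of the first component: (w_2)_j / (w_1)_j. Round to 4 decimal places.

4.0000

B = G − I has rows (5, 5); (7, -1)
w1 = Bv₀ = (5·0 + 5·2; 7·0 + (-1)·2) = (10, -2)
w2 = Bw1 = (5·10 + 5·(-2); 7·10 + (-1)·(-2)) = (40, 72)
Ratio: 40/10 = 4.0000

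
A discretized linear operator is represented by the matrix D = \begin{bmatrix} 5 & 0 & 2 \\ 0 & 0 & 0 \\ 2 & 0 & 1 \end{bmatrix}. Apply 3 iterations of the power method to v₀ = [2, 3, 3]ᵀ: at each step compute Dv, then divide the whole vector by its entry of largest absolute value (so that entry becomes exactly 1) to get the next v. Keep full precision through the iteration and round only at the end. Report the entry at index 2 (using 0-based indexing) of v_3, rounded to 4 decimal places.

Dv0 = (16.00000, 0.00000, 7.00000); divide by 16.00000 → v1 = (1.00000, 0.00000, 0.43750)
Dv1 = (5.87500, 0.00000, 2.43750); divide by 5.87500 → v2 = (1.00000, 0.00000, 0.41489)
Dv2 = (5.82979, 0.00000, 2.41489); divide by 5.82979 → v3 = (1.00000, 0.00000, 0.41423)
Requested entry of v3: 227/548 = 0.4142

0.4142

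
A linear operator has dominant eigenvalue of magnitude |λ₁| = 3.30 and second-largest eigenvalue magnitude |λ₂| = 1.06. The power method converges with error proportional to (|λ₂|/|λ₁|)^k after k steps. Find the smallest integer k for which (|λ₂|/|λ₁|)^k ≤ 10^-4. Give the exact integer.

|λ₂/λ₁| = 1.06/3.30 = 0.32121
Need k ≥ ln(10^-4) / ln(0.32121) = -9.2103 / -1.1357 ≈ 8.110
Smallest integer k satisfying the bound: 9

9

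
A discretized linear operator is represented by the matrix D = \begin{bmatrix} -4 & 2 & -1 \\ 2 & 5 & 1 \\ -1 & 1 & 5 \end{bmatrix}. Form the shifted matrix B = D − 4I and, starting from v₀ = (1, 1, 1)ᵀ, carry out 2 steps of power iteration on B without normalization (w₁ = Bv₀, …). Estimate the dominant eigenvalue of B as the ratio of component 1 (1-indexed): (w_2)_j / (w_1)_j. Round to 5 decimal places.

-9.00000

B = D − 4I has rows (-8, 2, -1); (2, 1, 1); (-1, 1, 1)
w1 = Bv₀ = (-7, 4, 1)
w2 = Bw1 = (63, -9, 12)
Ratio: 63/-7 = -9.00000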